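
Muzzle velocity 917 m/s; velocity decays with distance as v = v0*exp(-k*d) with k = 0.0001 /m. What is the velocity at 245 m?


v = v0*exp(-k*d) = 917*exp(-0.0001*245) = 894.8 m/s

894.8 m/s


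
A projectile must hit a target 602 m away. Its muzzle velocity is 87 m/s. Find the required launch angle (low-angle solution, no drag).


sin(2*theta) = R*g/v0^2 = 602*9.81/87^2 = 0.780238, theta = arcsin(0.780238)/2 = 25.64°

25.64 degrees


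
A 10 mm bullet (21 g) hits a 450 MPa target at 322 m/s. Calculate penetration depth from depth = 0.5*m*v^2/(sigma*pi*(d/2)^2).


A = pi*(d/2)^2 = pi*(10/2)^2 = 78.5398 mm^2
E = 0.5*m*v^2 = 0.5*0.021*322^2 = 1088.68 J
depth = E/(sigma*A) = 1088.68 J / (450 MPa * 78.5398 mm^2) = 1088.68/(450 * 78.5398) m = 0.0308034 m ≈ 30.8 mm

30.8 mm


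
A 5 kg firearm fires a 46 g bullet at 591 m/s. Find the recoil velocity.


v_recoil = m_p * v_p / m_gun = 0.046 * 591 / 5 = 5.437 m/s

5.437 m/s


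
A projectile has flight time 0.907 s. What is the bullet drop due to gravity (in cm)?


drop = 0.5*g*t^2 = 0.5*9.81*0.907^2 = 4.03509 m ≈ 403.5 cm

403.5 cm


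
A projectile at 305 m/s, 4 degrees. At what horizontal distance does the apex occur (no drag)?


R = v0^2*sin(2*theta)/g = 305^2*sin(2*4°)/9.81 = 1319.73 m
apex_dist = R/2 = 1319.73/2 = 659.9 m

659.9 m


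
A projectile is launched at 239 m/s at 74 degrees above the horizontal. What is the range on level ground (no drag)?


R = v0^2 * sin(2*theta) / g = 239^2 * sin(2*74°) / 9.81 = 3086 m

3086 m


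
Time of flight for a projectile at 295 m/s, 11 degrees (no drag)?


T = 2*v0*sin(theta)/g = 2*295*sin(11°)/9.81 = 11.48 s

11.48 s


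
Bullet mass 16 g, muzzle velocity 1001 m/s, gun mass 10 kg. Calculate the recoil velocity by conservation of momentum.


v_recoil = m_p * v_p / m_gun = 0.016 * 1001 / 10 = 1.602 m/s

1.602 m/s


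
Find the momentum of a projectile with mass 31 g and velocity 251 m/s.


p = m*v = 0.031*251 = 7.781 kg·m/s

7.781 kg·m/s


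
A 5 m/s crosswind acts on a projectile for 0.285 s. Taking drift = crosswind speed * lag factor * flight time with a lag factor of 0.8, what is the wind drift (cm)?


drift = v_wind * lag * t = 5 * 0.8 * 0.285 = 1.14 m ≈ 114 cm

114 cm


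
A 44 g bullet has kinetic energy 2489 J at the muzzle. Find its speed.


v = sqrt(2*E/m) = sqrt(2*2489/0.044) = 336.4 m/s

336.4 m/s


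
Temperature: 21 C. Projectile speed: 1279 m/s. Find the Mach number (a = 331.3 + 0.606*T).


a = 331.3 + 0.606*(21) = 344.026 m/s
M = v/a = 1279/344.026 = 3.718

3.718


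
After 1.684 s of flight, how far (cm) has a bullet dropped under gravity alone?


drop = 0.5*g*t^2 = 0.5*9.81*1.684^2 = 13.9099 m ≈ 1391 cm

1391 cm


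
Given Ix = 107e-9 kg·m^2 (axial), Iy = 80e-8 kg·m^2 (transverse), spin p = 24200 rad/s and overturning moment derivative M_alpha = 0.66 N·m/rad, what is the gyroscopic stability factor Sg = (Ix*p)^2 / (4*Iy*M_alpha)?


Sg = Ix^2 * p^2 / (4 * Iy * M_alpha) = (107e-9)^2 * 24200^2 / (4 * 80e-8 * 0.66) = 3.175

3.175


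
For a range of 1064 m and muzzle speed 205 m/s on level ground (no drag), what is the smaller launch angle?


sin(2*theta) = R*g/v0^2 = 1064*9.81/205^2 = 0.248372, theta = arcsin(0.248372)/2 = 7.191°

7.191 degrees


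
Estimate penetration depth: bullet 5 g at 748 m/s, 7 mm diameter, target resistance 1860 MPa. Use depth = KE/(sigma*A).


A = pi*(d/2)^2 = pi*(7/2)^2 = 38.4845 mm^2
E = 0.5*m*v^2 = 0.5*0.005*748^2 = 1398.76 J
depth = E/(sigma*A) = 1398.76 J / (1860 MPa * 38.4845 mm^2) = 1398.76/(1860 * 38.4845) m = 0.0195409 m ≈ 19.54 mm

19.54 mm


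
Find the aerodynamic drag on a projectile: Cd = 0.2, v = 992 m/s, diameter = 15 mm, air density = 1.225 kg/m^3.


A = pi*(d/2)^2 = pi*(15/2000)^2 = 1.76715e-04 m^2
Fd = 0.5*Cd*rho*A*v^2 = 0.5*0.2*1.225*1.76715e-04*992^2 = 21.3 N

21.3 N


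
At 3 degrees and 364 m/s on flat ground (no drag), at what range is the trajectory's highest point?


R = v0^2*sin(2*theta)/g = 364^2*sin(2*3°)/9.81 = 1411.78 m
apex_dist = R/2 = 1411.78/2 = 705.9 m

705.9 m


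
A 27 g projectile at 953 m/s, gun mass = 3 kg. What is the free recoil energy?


v_r = m_p*v_p/m_gun = 0.027*953/3 = 8.577 m/s, E_r = 0.5*m_gun*v_r^2 = 0.5*3*8.577^2 = 110.3 J

110.3 J


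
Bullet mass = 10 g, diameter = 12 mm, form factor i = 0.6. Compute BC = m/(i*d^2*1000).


BC = m/(i*d^2*1000) = 10/(0.6 * 12^2 * 1000) = 0.0001157

0.0001157


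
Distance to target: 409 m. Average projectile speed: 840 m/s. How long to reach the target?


t = d/v = 409/840 = 0.4869 s

0.4869 s


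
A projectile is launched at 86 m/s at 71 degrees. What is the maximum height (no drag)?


H = (v0*sin(theta))^2 / (2g) = (86*sin(71°))^2 / (2*9.81) = 337 m

337 m


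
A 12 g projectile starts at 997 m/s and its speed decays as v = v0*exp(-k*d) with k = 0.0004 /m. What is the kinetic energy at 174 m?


v = v0*exp(-k*d) = 997*exp(-0.0004*174) = 929.969 m/s
E = 0.5*m*v^2 = 0.5*0.012*929.969^2 = 5189 J

5189 J


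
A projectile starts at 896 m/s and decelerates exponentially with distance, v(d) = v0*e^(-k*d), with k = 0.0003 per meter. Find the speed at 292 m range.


v = v0*exp(-k*d) = 896*exp(-0.0003*292) = 820.9 m/s

820.9 m/s


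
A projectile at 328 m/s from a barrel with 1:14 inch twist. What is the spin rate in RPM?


twist_m = 14*0.0254 = 0.3556 m
spin = v/twist = 328/0.3556 = 922.3847 rev/s
RPM = spin*60 = 922.3847*60 ≈ 55343 RPM

55343 RPM


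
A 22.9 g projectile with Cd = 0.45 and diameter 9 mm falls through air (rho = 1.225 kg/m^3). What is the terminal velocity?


A = pi*(d/2)^2 = pi*(9/2000)^2 = 6.36173e-05 m^2
vt = sqrt(2mg/(Cd*rho*A)) = sqrt(2*0.0229*9.81/(0.45 * 1.225 * 6.36173e-05)) = 113.2 m/s

113.2 m/s


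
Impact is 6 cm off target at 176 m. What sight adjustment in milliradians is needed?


1 mrad subtends 1 cm per 10 m of range, so adj = error_cm / (dist_m / 10) = 6 / (176/10) = 0.3409 mrad

0.3409 mrad


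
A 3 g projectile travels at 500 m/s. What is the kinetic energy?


E = 0.5*m*v^2 = 0.5*0.003*500^2 = 375 J

375 J


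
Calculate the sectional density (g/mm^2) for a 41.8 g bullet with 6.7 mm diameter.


SD = m/d^2 = 41.8/6.7^2 = 0.9312 g/mm^2

0.9312 g/mm^2


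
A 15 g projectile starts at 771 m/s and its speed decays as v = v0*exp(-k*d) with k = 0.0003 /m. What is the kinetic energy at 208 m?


v = v0*exp(-k*d) = 771*exp(-0.0003*208) = 724.36 m/s
E = 0.5*m*v^2 = 0.5*0.015*724.36^2 = 3935 J

3935 J


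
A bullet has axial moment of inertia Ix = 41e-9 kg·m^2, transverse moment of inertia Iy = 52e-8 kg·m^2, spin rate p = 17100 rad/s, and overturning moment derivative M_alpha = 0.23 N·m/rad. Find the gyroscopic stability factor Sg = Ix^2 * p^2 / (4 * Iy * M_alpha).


Sg = Ix^2 * p^2 / (4 * Iy * M_alpha) = (41e-9)^2 * 17100^2 / (4 * 52e-8 * 0.23) = 1.027

1.027


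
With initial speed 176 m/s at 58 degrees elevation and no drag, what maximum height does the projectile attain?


H = (v0*sin(theta))^2 / (2g) = (176*sin(58°))^2 / (2*9.81) = 1135 m

1135 m


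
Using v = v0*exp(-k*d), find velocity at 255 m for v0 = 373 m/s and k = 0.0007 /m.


v = v0*exp(-k*d) = 373*exp(-0.0007*255) = 312 m/s

312 m/s


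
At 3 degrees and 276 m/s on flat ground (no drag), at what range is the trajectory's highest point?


R = v0^2*sin(2*theta)/g = 276^2*sin(2*3°)/9.81 = 811.678 m
apex_dist = R/2 = 811.678/2 = 405.8 m

405.8 m


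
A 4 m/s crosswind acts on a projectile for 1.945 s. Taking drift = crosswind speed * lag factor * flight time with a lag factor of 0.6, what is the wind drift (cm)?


drift = v_wind * lag * t = 4 * 0.6 * 1.945 = 4.668 m ≈ 466.8 cm

466.8 cm


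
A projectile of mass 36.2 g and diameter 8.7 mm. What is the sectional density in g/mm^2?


SD = m/d^2 = 36.2/8.7^2 = 0.4783 g/mm^2

0.4783 g/mm^2


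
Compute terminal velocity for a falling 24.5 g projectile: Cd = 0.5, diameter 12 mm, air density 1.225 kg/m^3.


A = pi*(d/2)^2 = pi*(12/2000)^2 = 1.13097e-04 m^2
vt = sqrt(2mg/(Cd*rho*A)) = sqrt(2*0.0245*9.81/(0.5 * 1.225 * 1.13097e-04)) = 83.3 m/s

83.3 m/s


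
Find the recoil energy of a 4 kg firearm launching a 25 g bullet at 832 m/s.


v_r = m_p*v_p/m_gun = 0.025*832/4 = 5.2 m/s, E_r = 0.5*m_gun*v_r^2 = 0.5*4*5.2^2 = 54.08 J

54.08 J


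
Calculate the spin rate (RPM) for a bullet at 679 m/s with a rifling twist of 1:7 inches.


twist_m = 7*0.0254 = 0.1778 m
spin = v/twist = 679/0.1778 = 3818.898 rev/s
RPM = spin*60 = 3818.898*60 ≈ 229134 RPM

229134 RPM


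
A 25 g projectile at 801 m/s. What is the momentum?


p = m*v = 0.025*801 = 20.03 kg·m/s

20.03 kg·m/s


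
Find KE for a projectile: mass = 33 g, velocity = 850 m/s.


E = 0.5*m*v^2 = 0.5*0.033*850^2 = 11921 J

11921 J


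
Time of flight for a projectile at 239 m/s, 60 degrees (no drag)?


T = 2*v0*sin(theta)/g = 2*239*sin(60°)/9.81 = 42.2 s

42.2 s


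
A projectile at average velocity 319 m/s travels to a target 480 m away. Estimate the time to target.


t = d/v = 480/319 = 1.505 s

1.505 s


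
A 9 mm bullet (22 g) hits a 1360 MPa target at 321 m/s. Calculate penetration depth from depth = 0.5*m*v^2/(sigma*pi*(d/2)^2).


A = pi*(d/2)^2 = pi*(9/2)^2 = 63.6173 mm^2
E = 0.5*m*v^2 = 0.5*0.022*321^2 = 1133.45 J
depth = E/(sigma*A) = 1133.45 J / (1360 MPa * 63.6173 mm^2) = 1133.45/(1360 * 63.6173) m = 0.0131005 m ≈ 13.1 mm

13.1 mm


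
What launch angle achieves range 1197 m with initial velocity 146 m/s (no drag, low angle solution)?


sin(2*theta) = R*g/v0^2 = 1197*9.81/146^2 = 0.550881, theta = arcsin(0.550881)/2 = 16.71°

16.71 degrees


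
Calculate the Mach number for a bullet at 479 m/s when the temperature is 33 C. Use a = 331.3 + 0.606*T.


a = 331.3 + 0.606*(33) = 351.298 m/s
M = v/a = 479/351.298 = 1.364

1.364


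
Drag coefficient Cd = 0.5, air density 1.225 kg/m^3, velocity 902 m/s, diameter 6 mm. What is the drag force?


A = pi*(d/2)^2 = pi*(6/2000)^2 = 2.82743e-05 m^2
Fd = 0.5*Cd*rho*A*v^2 = 0.5*0.5*1.225*2.82743e-05*902^2 = 7.045 N

7.045 N


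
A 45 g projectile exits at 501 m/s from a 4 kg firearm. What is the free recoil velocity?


v_recoil = m_p * v_p / m_gun = 0.045 * 501 / 4 = 5.636 m/s

5.636 m/s


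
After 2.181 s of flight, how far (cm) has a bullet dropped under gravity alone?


drop = 0.5*g*t^2 = 0.5*9.81*2.181^2 = 23.3319 m ≈ 2333 cm

2333 cm


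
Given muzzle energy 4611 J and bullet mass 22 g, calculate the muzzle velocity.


v = sqrt(2*E/m) = sqrt(2*4611/0.022) = 647.4 m/s

647.4 m/s


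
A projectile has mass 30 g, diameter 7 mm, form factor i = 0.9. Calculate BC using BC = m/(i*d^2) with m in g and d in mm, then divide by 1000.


BC = m/(i*d^2*1000) = 30/(0.9 * 7^2 * 1000) = 0.0006803

0.0006803


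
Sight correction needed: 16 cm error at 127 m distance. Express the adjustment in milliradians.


1 mrad subtends 1 cm per 10 m of range, so adj = error_cm / (dist_m / 10) = 16 / (127/10) = 1.26 mrad

1.26 mrad


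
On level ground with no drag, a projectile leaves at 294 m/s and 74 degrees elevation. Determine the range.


R = v0^2 * sin(2*theta) / g = 294^2 * sin(2*74°) / 9.81 = 4669 m

4669 m


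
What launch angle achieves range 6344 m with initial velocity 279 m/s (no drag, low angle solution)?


sin(2*theta) = R*g/v0^2 = 6344*9.81/279^2 = 0.79951, theta = arcsin(0.79951)/2 = 26.54°

26.54 degrees


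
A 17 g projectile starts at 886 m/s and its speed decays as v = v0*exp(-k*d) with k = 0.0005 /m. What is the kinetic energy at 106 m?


v = v0*exp(-k*d) = 886*exp(-0.0005*106) = 840.265 m/s
E = 0.5*m*v^2 = 0.5*0.017*840.265^2 = 6001 J

6001 J


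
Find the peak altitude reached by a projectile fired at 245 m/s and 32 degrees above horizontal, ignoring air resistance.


H = (v0*sin(theta))^2 / (2g) = (245*sin(32°))^2 / (2*9.81) = 859.1 m

859.1 m


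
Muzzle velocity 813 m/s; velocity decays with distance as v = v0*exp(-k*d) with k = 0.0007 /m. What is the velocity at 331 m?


v = v0*exp(-k*d) = 813*exp(-0.0007*331) = 644.9 m/s

644.9 m/s


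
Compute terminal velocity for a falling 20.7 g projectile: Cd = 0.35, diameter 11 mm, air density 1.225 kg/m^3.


A = pi*(d/2)^2 = pi*(11/2000)^2 = 9.50332e-05 m^2
vt = sqrt(2mg/(Cd*rho*A)) = sqrt(2*0.0207*9.81/(0.35 * 1.225 * 9.50332e-05)) = 99.84 m/s

99.84 m/s


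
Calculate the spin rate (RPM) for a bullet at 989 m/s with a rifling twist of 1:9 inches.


twist_m = 9*0.0254 = 0.2286 m
spin = v/twist = 989/0.2286 = 4326.334 rev/s
RPM = spin*60 = 4326.334*60 ≈ 259580 RPM

259580 RPM


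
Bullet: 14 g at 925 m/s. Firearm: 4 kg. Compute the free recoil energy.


v_r = m_p*v_p/m_gun = 0.014*925/4 = 3.2375 m/s, E_r = 0.5*m_gun*v_r^2 = 0.5*4*3.2375^2 = 20.96 J

20.96 J


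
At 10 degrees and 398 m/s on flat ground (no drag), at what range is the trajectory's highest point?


R = v0^2*sin(2*theta)/g = 398^2*sin(2*10°)/9.81 = 5522.67 m
apex_dist = R/2 = 5522.67/2 = 2761 m

2761 m


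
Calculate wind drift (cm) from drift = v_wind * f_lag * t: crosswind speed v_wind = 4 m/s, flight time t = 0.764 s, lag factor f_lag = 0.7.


drift = v_wind * lag * t = 4 * 0.7 * 0.764 = 2.1392 m ≈ 213.9 cm

213.9 cm


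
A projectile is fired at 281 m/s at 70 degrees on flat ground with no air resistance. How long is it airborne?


T = 2*v0*sin(theta)/g = 2*281*sin(70°)/9.81 = 53.83 s

53.83 s


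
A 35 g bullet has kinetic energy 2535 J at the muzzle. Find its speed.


v = sqrt(2*E/m) = sqrt(2*2535/0.035) = 380.6 m/s

380.6 m/s


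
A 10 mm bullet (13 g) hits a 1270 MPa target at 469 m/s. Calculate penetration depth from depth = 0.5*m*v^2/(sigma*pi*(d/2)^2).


A = pi*(d/2)^2 = pi*(10/2)^2 = 78.5398 mm^2
E = 0.5*m*v^2 = 0.5*0.013*469^2 = 1429.75 J
depth = E/(sigma*A) = 1429.75 J / (1270 MPa * 78.5398 mm^2) = 1429.75/(1270 * 78.5398) m = 0.0143339 m ≈ 14.33 mm

14.33 mm


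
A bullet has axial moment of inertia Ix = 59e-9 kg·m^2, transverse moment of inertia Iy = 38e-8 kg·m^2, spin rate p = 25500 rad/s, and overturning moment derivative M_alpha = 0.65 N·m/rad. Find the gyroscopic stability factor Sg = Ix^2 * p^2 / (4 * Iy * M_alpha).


Sg = Ix^2 * p^2 / (4 * Iy * M_alpha) = (59e-9)^2 * 25500^2 / (4 * 38e-8 * 0.65) = 2.291

2.291


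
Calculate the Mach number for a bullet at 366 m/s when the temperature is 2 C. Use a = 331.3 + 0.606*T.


a = 331.3 + 0.606*(2) = 332.512 m/s
M = v/a = 366/332.512 = 1.101

1.101


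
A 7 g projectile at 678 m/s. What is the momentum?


p = m*v = 0.007*678 = 4.746 kg·m/s

4.746 kg·m/s


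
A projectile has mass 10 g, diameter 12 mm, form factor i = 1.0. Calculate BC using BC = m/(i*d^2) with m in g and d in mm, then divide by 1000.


BC = m/(i*d^2*1000) = 10/(1.0 * 12^2 * 1000) = 6.944e-05

6.944e-05


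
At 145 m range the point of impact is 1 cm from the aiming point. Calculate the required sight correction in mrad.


1 mrad subtends 1 cm per 10 m of range, so adj = error_cm / (dist_m / 10) = 1 / (145/10) = 0.06897 mrad

0.06897 mrad


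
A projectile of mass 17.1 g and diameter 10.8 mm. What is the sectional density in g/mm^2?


SD = m/d^2 = 17.1/10.8^2 = 0.1466 g/mm^2

0.1466 g/mm^2


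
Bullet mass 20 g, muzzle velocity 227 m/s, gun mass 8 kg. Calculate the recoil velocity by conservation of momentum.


v_recoil = m_p * v_p / m_gun = 0.02 * 227 / 8 = 0.5675 m/s

0.5675 m/s


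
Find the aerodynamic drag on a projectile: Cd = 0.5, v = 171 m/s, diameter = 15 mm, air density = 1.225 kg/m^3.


A = pi*(d/2)^2 = pi*(15/2000)^2 = 1.76715e-04 m^2
Fd = 0.5*Cd*rho*A*v^2 = 0.5*0.5*1.225*1.76715e-04*171^2 = 1.582 N

1.582 N


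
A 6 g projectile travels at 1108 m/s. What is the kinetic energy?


E = 0.5*m*v^2 = 0.5*0.006*1108^2 = 3683 J

3683 J


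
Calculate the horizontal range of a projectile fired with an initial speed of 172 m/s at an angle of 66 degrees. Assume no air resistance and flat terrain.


R = v0^2 * sin(2*theta) / g = 172^2 * sin(2*66°) / 9.81 = 2241 m

2241 m


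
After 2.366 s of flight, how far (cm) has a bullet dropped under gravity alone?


drop = 0.5*g*t^2 = 0.5*9.81*2.366^2 = 27.458 m ≈ 2746 cm

2746 cm


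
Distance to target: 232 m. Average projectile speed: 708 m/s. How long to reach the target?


t = d/v = 232/708 = 0.3277 s

0.3277 s


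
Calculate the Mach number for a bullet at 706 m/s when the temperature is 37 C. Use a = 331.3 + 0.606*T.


a = 331.3 + 0.606*(37) = 353.722 m/s
M = v/a = 706/353.722 = 1.996

1.996


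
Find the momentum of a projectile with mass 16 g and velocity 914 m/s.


p = m*v = 0.016*914 = 14.62 kg·m/s

14.62 kg·m/s


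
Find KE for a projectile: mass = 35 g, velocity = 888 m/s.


E = 0.5*m*v^2 = 0.5*0.035*888^2 = 13800 J

13800 J


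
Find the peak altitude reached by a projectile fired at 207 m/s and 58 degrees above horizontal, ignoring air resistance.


H = (v0*sin(theta))^2 / (2g) = (207*sin(58°))^2 / (2*9.81) = 1571 m

1571 m


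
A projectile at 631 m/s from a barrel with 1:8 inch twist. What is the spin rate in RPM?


twist_m = 8*0.0254 = 0.2032 m
spin = v/twist = 631/0.2032 = 3105.315 rev/s
RPM = spin*60 = 3105.315*60 ≈ 186319 RPM

186319 RPM


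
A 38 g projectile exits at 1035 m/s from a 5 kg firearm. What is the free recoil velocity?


v_recoil = m_p * v_p / m_gun = 0.038 * 1035 / 5 = 7.866 m/s

7.866 m/s


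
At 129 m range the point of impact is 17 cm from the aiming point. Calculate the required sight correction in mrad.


1 mrad subtends 1 cm per 10 m of range, so adj = error_cm / (dist_m / 10) = 17 / (129/10) = 1.318 mrad

1.318 mrad


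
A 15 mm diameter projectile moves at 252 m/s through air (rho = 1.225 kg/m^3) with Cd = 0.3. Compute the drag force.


A = pi*(d/2)^2 = pi*(15/2000)^2 = 1.76715e-04 m^2
Fd = 0.5*Cd*rho*A*v^2 = 0.5*0.3*1.225*1.76715e-04*252^2 = 2.062 N

2.062 N


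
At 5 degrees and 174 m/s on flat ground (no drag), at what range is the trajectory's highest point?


R = v0^2*sin(2*theta)/g = 174^2*sin(2*5°)/9.81 = 535.92 m
apex_dist = R/2 = 535.92/2 = 268 m

268 m


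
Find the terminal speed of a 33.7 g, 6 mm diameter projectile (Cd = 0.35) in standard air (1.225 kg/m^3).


A = pi*(d/2)^2 = pi*(6/2000)^2 = 2.82743e-05 m^2
vt = sqrt(2mg/(Cd*rho*A)) = sqrt(2*0.0337*9.81/(0.35 * 1.225 * 2.82743e-05)) = 233.5 m/s

233.5 m/s


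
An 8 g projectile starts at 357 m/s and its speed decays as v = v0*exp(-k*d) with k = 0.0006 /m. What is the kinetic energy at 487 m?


v = v0*exp(-k*d) = 357*exp(-0.0006*487) = 266.543 m/s
E = 0.5*m*v^2 = 0.5*0.008*266.543^2 = 284.2 J

284.2 J


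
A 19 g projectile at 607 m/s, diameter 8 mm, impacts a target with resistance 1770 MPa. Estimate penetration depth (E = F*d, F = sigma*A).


A = pi*(d/2)^2 = pi*(8/2)^2 = 50.2655 mm^2
E = 0.5*m*v^2 = 0.5*0.019*607^2 = 3500.27 J
depth = E/(sigma*A) = 3500.27 J / (1770 MPa * 50.2655 mm^2) = 3500.27/(1770 * 50.2655) m = 0.0393421 m ≈ 39.34 mm

39.34 mm


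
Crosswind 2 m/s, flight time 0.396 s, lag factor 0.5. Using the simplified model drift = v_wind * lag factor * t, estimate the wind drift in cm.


drift = v_wind * lag * t = 2 * 0.5 * 0.396 = 0.396 m ≈ 39.6 cm

39.6 cm


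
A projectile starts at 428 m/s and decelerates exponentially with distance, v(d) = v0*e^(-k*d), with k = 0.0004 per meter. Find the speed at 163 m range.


v = v0*exp(-k*d) = 428*exp(-0.0004*163) = 401 m/s

401 m/s


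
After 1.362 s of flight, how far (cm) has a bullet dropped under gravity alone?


drop = 0.5*g*t^2 = 0.5*9.81*1.362^2 = 9.09899 m ≈ 909.9 cm

909.9 cm


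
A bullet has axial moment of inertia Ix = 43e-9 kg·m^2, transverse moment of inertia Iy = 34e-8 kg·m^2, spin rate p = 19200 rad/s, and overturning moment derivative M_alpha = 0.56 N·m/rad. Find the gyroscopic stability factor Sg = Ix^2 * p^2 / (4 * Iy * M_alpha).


Sg = Ix^2 * p^2 / (4 * Iy * M_alpha) = (43e-9)^2 * 19200^2 / (4 * 34e-8 * 0.56) = 0.895

0.895


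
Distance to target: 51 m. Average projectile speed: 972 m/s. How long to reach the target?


t = d/v = 51/972 = 0.05247 s

0.05247 s


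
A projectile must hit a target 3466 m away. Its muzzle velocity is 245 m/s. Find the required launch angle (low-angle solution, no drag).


sin(2*theta) = R*g/v0^2 = 3466*9.81/245^2 = 0.566455, theta = arcsin(0.566455)/2 = 17.25°

17.25 degrees


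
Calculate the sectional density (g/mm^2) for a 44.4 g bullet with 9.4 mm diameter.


SD = m/d^2 = 44.4/9.4^2 = 0.5025 g/mm^2

0.5025 g/mm^2


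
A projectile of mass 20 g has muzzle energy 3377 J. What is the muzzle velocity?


v = sqrt(2*E/m) = sqrt(2*3377/0.02) = 581.1 m/s

581.1 m/s


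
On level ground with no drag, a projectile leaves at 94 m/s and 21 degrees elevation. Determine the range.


R = v0^2 * sin(2*theta) / g = 94^2 * sin(2*21°) / 9.81 = 602.7 m

602.7 m


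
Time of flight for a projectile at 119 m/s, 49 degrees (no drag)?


T = 2*v0*sin(theta)/g = 2*119*sin(49°)/9.81 = 18.31 s

18.31 s


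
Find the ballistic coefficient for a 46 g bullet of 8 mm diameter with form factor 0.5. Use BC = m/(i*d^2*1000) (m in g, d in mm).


BC = m/(i*d^2*1000) = 46/(0.5 * 8^2 * 1000) = 0.001437

0.001437


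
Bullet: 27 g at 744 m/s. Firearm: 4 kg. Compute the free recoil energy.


v_r = m_p*v_p/m_gun = 0.027*744/4 = 5.022 m/s, E_r = 0.5*m_gun*v_r^2 = 0.5*4*5.022^2 = 50.44 J

50.44 J


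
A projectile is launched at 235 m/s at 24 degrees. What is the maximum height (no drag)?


H = (v0*sin(theta))^2 / (2g) = (235*sin(24°))^2 / (2*9.81) = 465.7 m

465.7 m


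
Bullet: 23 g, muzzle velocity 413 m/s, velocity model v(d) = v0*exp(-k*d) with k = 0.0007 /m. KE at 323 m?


v = v0*exp(-k*d) = 413*exp(-0.0007*323) = 329.425 m/s
E = 0.5*m*v^2 = 0.5*0.023*329.425^2 = 1248 J

1248 J


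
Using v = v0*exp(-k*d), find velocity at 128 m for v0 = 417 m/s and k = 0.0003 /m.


v = v0*exp(-k*d) = 417*exp(-0.0003*128) = 401.3 m/s

401.3 m/s


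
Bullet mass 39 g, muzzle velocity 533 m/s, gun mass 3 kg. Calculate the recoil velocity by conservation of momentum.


v_recoil = m_p * v_p / m_gun = 0.039 * 533 / 3 = 6.929 m/s

6.929 m/s


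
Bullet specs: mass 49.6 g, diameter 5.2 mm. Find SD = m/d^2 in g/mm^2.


SD = m/d^2 = 49.6/5.2^2 = 1.834 g/mm^2

1.834 g/mm^2


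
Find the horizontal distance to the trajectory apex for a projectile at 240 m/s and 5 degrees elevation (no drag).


R = v0^2*sin(2*theta)/g = 240^2*sin(2*5°)/9.81 = 1019.59 m
apex_dist = R/2 = 1019.59/2 = 509.8 m

509.8 m


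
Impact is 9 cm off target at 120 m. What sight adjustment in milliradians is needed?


1 mrad subtends 1 cm per 10 m of range, so adj = error_cm / (dist_m / 10) = 9 / (120/10) = 0.75 mrad

0.75 mrad


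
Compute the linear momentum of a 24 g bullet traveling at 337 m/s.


p = m*v = 0.024*337 = 8.088 kg·m/s

8.088 kg·m/s


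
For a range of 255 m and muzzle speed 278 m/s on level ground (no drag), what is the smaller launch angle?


sin(2*theta) = R*g/v0^2 = 255*9.81/278^2 = 0.0323683, theta = arcsin(0.0323683)/2 = 0.9274°

0.9274 degrees


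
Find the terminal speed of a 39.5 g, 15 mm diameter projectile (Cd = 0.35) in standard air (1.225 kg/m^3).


A = pi*(d/2)^2 = pi*(15/2000)^2 = 1.76715e-04 m^2
vt = sqrt(2mg/(Cd*rho*A)) = sqrt(2*0.0395*9.81/(0.35 * 1.225 * 1.76715e-04)) = 101.1 m/s

101.1 m/s


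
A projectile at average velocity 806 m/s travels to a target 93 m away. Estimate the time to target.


t = d/v = 93/806 = 0.1154 s

0.1154 s


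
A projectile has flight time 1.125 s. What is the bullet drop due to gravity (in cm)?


drop = 0.5*g*t^2 = 0.5*9.81*1.125^2 = 6.20789 m ≈ 620.8 cm

620.8 cm


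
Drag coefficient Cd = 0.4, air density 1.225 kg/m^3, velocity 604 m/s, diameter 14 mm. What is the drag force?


A = pi*(d/2)^2 = pi*(14/2000)^2 = 1.53938e-04 m^2
Fd = 0.5*Cd*rho*A*v^2 = 0.5*0.4*1.225*1.53938e-04*604^2 = 13.76 N

13.76 N


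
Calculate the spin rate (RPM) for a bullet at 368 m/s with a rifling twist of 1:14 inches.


twist_m = 14*0.0254 = 0.3556 m
spin = v/twist = 368/0.3556 = 1034.871 rev/s
RPM = spin*60 = 1034.871*60 ≈ 62092 RPM

62092 RPM


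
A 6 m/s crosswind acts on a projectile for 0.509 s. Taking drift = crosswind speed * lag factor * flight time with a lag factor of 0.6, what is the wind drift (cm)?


drift = v_wind * lag * t = 6 * 0.6 * 0.509 = 1.8324 m ≈ 183.2 cm

183.2 cm


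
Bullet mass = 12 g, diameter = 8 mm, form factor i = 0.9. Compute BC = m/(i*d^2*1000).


BC = m/(i*d^2*1000) = 12/(0.9 * 8^2 * 1000) = 0.0002083

0.0002083


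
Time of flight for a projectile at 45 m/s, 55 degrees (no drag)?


T = 2*v0*sin(theta)/g = 2*45*sin(55°)/9.81 = 7.515 s

7.515 s


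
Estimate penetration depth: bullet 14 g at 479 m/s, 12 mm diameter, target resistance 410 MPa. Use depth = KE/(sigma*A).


A = pi*(d/2)^2 = pi*(12/2)^2 = 113.097 mm^2
E = 0.5*m*v^2 = 0.5*0.014*479^2 = 1606.09 J
depth = E/(sigma*A) = 1606.09 J / (410 MPa * 113.097 mm^2) = 1606.09/(410 * 113.097) m = 0.0346364 m ≈ 34.64 mm

34.64 mm


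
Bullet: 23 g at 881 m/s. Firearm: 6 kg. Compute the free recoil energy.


v_r = m_p*v_p/m_gun = 0.023*881/6 = 3.37717 m/s, E_r = 0.5*m_gun*v_r^2 = 0.5*6*3.37717^2 = 34.22 J

34.22 J


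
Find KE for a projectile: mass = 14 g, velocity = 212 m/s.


E = 0.5*m*v^2 = 0.5*0.014*212^2 = 314.6 J

314.6 J


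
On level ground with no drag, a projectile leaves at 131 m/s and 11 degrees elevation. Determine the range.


R = v0^2 * sin(2*theta) / g = 131^2 * sin(2*11°) / 9.81 = 655.3 m

655.3 m


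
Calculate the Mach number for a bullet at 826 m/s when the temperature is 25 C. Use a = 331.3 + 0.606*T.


a = 331.3 + 0.606*(25) = 346.45 m/s
M = v/a = 826/346.45 = 2.384

2.384


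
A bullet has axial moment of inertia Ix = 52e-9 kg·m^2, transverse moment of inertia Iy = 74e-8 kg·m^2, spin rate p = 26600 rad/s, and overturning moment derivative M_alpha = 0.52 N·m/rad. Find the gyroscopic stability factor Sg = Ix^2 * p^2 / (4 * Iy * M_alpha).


Sg = Ix^2 * p^2 / (4 * Iy * M_alpha) = (52e-9)^2 * 26600^2 / (4 * 74e-8 * 0.52) = 1.243

1.243


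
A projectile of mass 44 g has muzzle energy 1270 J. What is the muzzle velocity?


v = sqrt(2*E/m) = sqrt(2*1270/0.044) = 240.3 m/s

240.3 m/s


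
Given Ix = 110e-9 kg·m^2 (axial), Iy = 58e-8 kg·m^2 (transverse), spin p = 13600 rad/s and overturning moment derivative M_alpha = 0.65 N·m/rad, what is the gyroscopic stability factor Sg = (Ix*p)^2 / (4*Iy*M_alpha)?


Sg = Ix^2 * p^2 / (4 * Iy * M_alpha) = (110e-9)^2 * 13600^2 / (4 * 58e-8 * 0.65) = 1.484

1.484


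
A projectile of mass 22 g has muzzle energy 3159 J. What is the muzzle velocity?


v = sqrt(2*E/m) = sqrt(2*3159/0.022) = 535.9 m/s

535.9 m/s


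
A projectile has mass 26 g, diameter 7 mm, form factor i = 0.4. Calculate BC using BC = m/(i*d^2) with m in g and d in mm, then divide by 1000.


BC = m/(i*d^2*1000) = 26/(0.4 * 7^2 * 1000) = 0.001327

0.001327


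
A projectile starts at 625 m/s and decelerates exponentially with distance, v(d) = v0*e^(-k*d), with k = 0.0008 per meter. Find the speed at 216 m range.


v = v0*exp(-k*d) = 625*exp(-0.0008*216) = 525.8 m/s

525.8 m/s


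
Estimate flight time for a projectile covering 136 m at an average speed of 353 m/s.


t = d/v = 136/353 = 0.3853 s

0.3853 s


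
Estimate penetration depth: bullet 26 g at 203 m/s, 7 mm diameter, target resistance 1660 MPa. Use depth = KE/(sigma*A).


A = pi*(d/2)^2 = pi*(7/2)^2 = 38.4845 mm^2
E = 0.5*m*v^2 = 0.5*0.026*203^2 = 535.717 J
depth = E/(sigma*A) = 535.717 J / (1660 MPa * 38.4845 mm^2) = 535.717/(1660 * 38.4845) m = 0.00838574 m ≈ 8.386 mm

8.386 mm


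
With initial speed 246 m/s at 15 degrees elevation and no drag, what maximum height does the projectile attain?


H = (v0*sin(theta))^2 / (2g) = (246*sin(15°))^2 / (2*9.81) = 206.6 m

206.6 m


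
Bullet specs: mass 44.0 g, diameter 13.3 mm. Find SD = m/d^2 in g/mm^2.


SD = m/d^2 = 44.0/13.3^2 = 0.2487 g/mm^2

0.2487 g/mm^2


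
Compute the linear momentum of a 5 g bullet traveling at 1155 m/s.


p = m*v = 0.005*1155 = 5.775 kg·m/s

5.775 kg·m/s


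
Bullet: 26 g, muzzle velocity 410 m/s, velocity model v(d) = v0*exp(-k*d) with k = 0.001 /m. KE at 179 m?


v = v0*exp(-k*d) = 410*exp(-0.001*179) = 342.803 m/s
E = 0.5*m*v^2 = 0.5*0.026*342.803^2 = 1528 J

1528 J


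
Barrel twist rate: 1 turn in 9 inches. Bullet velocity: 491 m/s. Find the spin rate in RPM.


twist_m = 9*0.0254 = 0.2286 m
spin = v/twist = 491/0.2286 = 2147.857 rev/s
RPM = spin*60 = 2147.857*60 ≈ 128871 RPM

128871 RPM


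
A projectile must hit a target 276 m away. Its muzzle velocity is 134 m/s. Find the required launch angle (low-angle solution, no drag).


sin(2*theta) = R*g/v0^2 = 276*9.81/134^2 = 0.150789, theta = arcsin(0.150789)/2 = 4.336°

4.336 degrees


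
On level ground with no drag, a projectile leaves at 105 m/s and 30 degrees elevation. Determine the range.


R = v0^2 * sin(2*theta) / g = 105^2 * sin(2*30°) / 9.81 = 973.3 m

973.3 m


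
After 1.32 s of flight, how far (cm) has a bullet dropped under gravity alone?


drop = 0.5*g*t^2 = 0.5*9.81*1.32^2 = 8.54647 m ≈ 854.6 cm

854.6 cm


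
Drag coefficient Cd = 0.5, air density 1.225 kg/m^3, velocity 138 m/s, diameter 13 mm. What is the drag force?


A = pi*(d/2)^2 = pi*(13/2000)^2 = 1.32732e-04 m^2
Fd = 0.5*Cd*rho*A*v^2 = 0.5*0.5*1.225*1.32732e-04*138^2 = 0.7741 N

0.7741 N


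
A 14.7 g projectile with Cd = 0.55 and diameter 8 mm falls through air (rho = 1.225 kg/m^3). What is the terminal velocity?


A = pi*(d/2)^2 = pi*(8/2000)^2 = 5.02655e-05 m^2
vt = sqrt(2mg/(Cd*rho*A)) = sqrt(2*0.0147*9.81/(0.55 * 1.225 * 5.02655e-05)) = 92.28 m/s

92.28 m/s


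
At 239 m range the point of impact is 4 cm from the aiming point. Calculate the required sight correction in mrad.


1 mrad subtends 1 cm per 10 m of range, so adj = error_cm / (dist_m / 10) = 4 / (239/10) = 0.1674 mrad

0.1674 mrad


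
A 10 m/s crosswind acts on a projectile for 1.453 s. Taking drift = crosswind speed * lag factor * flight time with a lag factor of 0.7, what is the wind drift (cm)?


drift = v_wind * lag * t = 10 * 0.7 * 1.453 = 10.171 m ≈ 1017 cm

1017 cm


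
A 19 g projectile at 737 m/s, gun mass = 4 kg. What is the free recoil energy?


v_r = m_p*v_p/m_gun = 0.019*737/4 = 3.50075 m/s, E_r = 0.5*m_gun*v_r^2 = 0.5*4*3.50075^2 = 24.51 J

24.51 J


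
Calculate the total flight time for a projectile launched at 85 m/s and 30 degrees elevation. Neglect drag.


T = 2*v0*sin(theta)/g = 2*85*sin(30°)/9.81 = 8.665 s

8.665 s


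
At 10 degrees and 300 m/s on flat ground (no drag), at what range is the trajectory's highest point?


R = v0^2*sin(2*theta)/g = 300^2*sin(2*10°)/9.81 = 3137.8 m
apex_dist = R/2 = 3137.8/2 = 1569 m

1569 m


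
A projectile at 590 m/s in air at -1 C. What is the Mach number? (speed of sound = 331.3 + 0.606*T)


a = 331.3 + 0.606*(-1) = 330.694 m/s
M = v/a = 590/330.694 = 1.784

1.784


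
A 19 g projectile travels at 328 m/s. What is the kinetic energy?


E = 0.5*m*v^2 = 0.5*0.019*328^2 = 1022 J

1022 J


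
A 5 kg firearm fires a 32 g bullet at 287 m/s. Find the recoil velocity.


v_recoil = m_p * v_p / m_gun = 0.032 * 287 / 5 = 1.837 m/s

1.837 m/s


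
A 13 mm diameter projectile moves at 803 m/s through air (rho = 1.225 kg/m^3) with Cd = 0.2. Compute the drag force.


A = pi*(d/2)^2 = pi*(13/2000)^2 = 1.32732e-04 m^2
Fd = 0.5*Cd*rho*A*v^2 = 0.5*0.2*1.225*1.32732e-04*803^2 = 10.48 N

10.48 N


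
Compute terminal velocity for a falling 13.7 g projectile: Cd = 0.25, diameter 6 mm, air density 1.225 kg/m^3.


A = pi*(d/2)^2 = pi*(6/2000)^2 = 2.82743e-05 m^2
vt = sqrt(2mg/(Cd*rho*A)) = sqrt(2*0.0137*9.81/(0.25 * 1.225 * 2.82743e-05)) = 176.2 m/s

176.2 m/s


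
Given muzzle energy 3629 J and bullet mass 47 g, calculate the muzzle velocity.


v = sqrt(2*E/m) = sqrt(2*3629/0.047) = 393 m/s

393 m/s


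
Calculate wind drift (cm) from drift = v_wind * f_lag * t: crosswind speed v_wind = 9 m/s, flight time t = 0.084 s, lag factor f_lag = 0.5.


drift = v_wind * lag * t = 9 * 0.5 * 0.084 = 0.378 m ≈ 37.8 cm

37.8 cm


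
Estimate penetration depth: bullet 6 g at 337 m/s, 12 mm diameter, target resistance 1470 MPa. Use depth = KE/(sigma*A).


A = pi*(d/2)^2 = pi*(12/2)^2 = 113.097 mm^2
E = 0.5*m*v^2 = 0.5*0.006*337^2 = 340.707 J
depth = E/(sigma*A) = 340.707 J / (1470 MPa * 113.097 mm^2) = 340.707/(1470 * 113.097) m = 0.00204933 m ≈ 2.049 mm

2.049 mm


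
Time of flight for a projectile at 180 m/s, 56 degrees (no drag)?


T = 2*v0*sin(theta)/g = 2*180*sin(56°)/9.81 = 30.42 s

30.42 s


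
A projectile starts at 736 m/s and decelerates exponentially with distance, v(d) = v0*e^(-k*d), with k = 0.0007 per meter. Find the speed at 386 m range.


v = v0*exp(-k*d) = 736*exp(-0.0007*386) = 561.7 m/s

561.7 m/s


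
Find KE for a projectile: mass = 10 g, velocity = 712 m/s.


E = 0.5*m*v^2 = 0.5*0.01*712^2 = 2535 J

2535 J


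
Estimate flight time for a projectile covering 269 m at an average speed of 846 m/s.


t = d/v = 269/846 = 0.318 s

0.318 s


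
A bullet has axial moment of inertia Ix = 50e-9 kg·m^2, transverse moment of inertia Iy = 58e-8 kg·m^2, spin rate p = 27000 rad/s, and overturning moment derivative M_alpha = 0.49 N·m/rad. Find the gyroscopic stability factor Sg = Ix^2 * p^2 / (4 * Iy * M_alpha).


Sg = Ix^2 * p^2 / (4 * Iy * M_alpha) = (50e-9)^2 * 27000^2 / (4 * 58e-8 * 0.49) = 1.603

1.603


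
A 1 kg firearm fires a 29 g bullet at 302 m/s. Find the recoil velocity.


v_recoil = m_p * v_p / m_gun = 0.029 * 302 / 1 = 8.758 m/s

8.758 m/s


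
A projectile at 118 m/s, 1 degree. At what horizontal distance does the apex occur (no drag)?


R = v0^2*sin(2*theta)/g = 118^2*sin(2*1°)/9.81 = 49.5352 m
apex_dist = R/2 = 49.5352/2 = 24.77 m

24.77 m


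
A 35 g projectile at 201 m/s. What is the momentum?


p = m*v = 0.035*201 = 7.035 kg·m/s

7.035 kg·m/s


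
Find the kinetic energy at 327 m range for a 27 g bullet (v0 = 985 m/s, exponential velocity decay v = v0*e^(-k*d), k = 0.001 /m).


v = v0*exp(-k*d) = 985*exp(-0.001*327) = 710.267 m/s
E = 0.5*m*v^2 = 0.5*0.027*710.267^2 = 6810 J

6810 J


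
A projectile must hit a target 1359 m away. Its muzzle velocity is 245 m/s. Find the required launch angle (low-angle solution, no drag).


sin(2*theta) = R*g/v0^2 = 1359*9.81/245^2 = 0.222104, theta = arcsin(0.222104)/2 = 6.416°

6.416 degrees


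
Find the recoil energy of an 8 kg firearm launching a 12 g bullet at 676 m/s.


v_r = m_p*v_p/m_gun = 0.012*676/8 = 1.014 m/s, E_r = 0.5*m_gun*v_r^2 = 0.5*8*1.014^2 = 4.113 J

4.113 J


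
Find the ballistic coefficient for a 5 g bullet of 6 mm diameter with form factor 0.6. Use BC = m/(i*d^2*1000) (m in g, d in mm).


BC = m/(i*d^2*1000) = 5/(0.6 * 6^2 * 1000) = 0.0002315

0.0002315


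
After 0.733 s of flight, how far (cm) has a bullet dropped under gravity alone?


drop = 0.5*g*t^2 = 0.5*9.81*0.733^2 = 2.6354 m ≈ 263.5 cm

263.5 cm


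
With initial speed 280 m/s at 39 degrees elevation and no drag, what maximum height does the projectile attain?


H = (v0*sin(theta))^2 / (2g) = (280*sin(39°))^2 / (2*9.81) = 1583 m

1583 m


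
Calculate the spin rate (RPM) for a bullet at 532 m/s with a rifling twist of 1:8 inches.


twist_m = 8*0.0254 = 0.2032 m
spin = v/twist = 532/0.2032 = 2618.11 rev/s
RPM = spin*60 = 2618.11*60 ≈ 157087 RPM

157087 RPM


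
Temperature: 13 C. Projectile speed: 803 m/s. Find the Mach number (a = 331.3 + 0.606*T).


a = 331.3 + 0.606*(13) = 339.178 m/s
M = v/a = 803/339.178 = 2.367

2.367


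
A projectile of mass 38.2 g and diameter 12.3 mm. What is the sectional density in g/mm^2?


SD = m/d^2 = 38.2/12.3^2 = 0.2525 g/mm^2

0.2525 g/mm^2


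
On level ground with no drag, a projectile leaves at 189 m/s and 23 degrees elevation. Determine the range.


R = v0^2 * sin(2*theta) / g = 189^2 * sin(2*23°) / 9.81 = 2619 m

2619 m


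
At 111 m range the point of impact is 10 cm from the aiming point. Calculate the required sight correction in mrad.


1 mrad subtends 1 cm per 10 m of range, so adj = error_cm / (dist_m / 10) = 10 / (111/10) = 0.9009 mrad

0.9009 mrad


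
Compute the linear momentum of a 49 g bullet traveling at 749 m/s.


p = m*v = 0.049*749 = 36.7 kg·m/s

36.7 kg·m/s


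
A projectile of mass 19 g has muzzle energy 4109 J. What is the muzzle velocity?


v = sqrt(2*E/m) = sqrt(2*4109/0.019) = 657.7 m/s

657.7 m/s


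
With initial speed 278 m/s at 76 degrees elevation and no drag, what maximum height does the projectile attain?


H = (v0*sin(theta))^2 / (2g) = (278*sin(76°))^2 / (2*9.81) = 3709 m

3709 m


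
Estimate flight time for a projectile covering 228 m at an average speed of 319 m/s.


t = d/v = 228/319 = 0.7147 s

0.7147 s


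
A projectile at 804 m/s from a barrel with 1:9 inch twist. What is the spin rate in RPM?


twist_m = 9*0.0254 = 0.2286 m
spin = v/twist = 804/0.2286 = 3517.06 rev/s
RPM = spin*60 = 3517.06*60 ≈ 211024 RPM

211024 RPM


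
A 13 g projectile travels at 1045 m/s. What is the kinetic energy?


E = 0.5*m*v^2 = 0.5*0.013*1045^2 = 7098 J

7098 J


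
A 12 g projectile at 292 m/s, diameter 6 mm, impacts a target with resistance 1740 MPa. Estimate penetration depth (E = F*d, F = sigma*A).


A = pi*(d/2)^2 = pi*(6/2)^2 = 28.2743 mm^2
E = 0.5*m*v^2 = 0.5*0.012*292^2 = 511.584 J
depth = E/(sigma*A) = 511.584 J / (1740 MPa * 28.2743 mm^2) = 511.584/(1740 * 28.2743) m = 0.0103986 m ≈ 10.4 mm

10.4 mm


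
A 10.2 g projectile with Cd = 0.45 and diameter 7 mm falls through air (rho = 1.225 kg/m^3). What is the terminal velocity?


A = pi*(d/2)^2 = pi*(7/2000)^2 = 3.84845e-05 m^2
vt = sqrt(2mg/(Cd*rho*A)) = sqrt(2*0.0102*9.81/(0.45 * 1.225 * 3.84845e-05)) = 97.13 m/s

97.13 m/s


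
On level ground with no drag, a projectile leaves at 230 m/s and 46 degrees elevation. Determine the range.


R = v0^2 * sin(2*theta) / g = 230^2 * sin(2*46°) / 9.81 = 5389 m

5389 m


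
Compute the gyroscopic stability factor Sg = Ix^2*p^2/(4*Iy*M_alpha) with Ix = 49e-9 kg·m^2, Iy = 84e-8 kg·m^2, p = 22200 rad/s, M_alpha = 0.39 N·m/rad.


Sg = Ix^2 * p^2 / (4 * Iy * M_alpha) = (49e-9)^2 * 22200^2 / (4 * 84e-8 * 0.39) = 0.903

0.903


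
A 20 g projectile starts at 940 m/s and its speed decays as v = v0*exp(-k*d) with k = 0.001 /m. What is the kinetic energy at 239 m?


v = v0*exp(-k*d) = 940*exp(-0.001*239) = 740.17 m/s
E = 0.5*m*v^2 = 0.5*0.02*740.17^2 = 5479 J

5479 J


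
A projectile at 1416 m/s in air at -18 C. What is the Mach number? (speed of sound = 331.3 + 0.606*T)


a = 331.3 + 0.606*(-18) = 320.392 m/s
M = v/a = 1416/320.392 = 4.42

4.42


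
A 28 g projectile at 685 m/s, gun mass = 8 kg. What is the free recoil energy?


v_r = m_p*v_p/m_gun = 0.028*685/8 = 2.3975 m/s, E_r = 0.5*m_gun*v_r^2 = 0.5*8*2.3975^2 = 22.99 J

22.99 J


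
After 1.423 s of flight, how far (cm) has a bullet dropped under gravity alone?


drop = 0.5*g*t^2 = 0.5*9.81*1.423^2 = 9.93228 m ≈ 993.2 cm

993.2 cm


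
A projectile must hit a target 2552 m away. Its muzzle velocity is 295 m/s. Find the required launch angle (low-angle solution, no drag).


sin(2*theta) = R*g/v0^2 = 2552*9.81/295^2 = 0.287677, theta = arcsin(0.287677)/2 = 8.359°

8.359 degrees
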